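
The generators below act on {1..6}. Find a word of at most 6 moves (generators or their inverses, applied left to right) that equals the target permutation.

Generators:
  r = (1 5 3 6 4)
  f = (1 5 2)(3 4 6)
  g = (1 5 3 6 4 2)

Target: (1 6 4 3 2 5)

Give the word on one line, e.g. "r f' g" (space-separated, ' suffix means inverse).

r' g' f' r'

  after r': (1 4 6 3 5)
  after g': (1 6 5 2 4 3)
  after f': (1 4 6)(2 3)
  after r': (1 6 4 3 2 5)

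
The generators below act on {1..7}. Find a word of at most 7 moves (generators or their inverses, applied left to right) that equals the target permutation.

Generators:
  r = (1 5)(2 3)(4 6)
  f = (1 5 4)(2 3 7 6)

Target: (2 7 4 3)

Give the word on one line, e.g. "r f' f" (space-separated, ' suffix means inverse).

r' f' f' f' r'

  after r': (1 5)(2 3)(4 6)
  after f': (3 6 5 4 7)
  after f': (1 4 3 7 2 6)
  after f': (1 5)(2 7 6 4)
  after r': (2 7 4 3)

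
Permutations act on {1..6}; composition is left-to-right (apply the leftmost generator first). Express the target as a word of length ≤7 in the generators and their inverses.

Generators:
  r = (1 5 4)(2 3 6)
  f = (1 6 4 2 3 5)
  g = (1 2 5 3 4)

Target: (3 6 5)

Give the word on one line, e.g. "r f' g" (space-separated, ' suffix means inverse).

  after r': (1 4 5)(2 6 3)
  after g: (2 6 4 3 5)
  after f: (1 6 2 4 5 3)
  after g': (1 6)(2 3 4)
  after f': (3 6 5)

r' g f g' f'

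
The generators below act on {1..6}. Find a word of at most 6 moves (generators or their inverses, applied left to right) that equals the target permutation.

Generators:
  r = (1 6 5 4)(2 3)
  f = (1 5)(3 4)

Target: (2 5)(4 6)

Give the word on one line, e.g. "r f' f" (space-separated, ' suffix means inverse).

  after r: (1 6 5 4)(2 3)
  after f': (1 6)(2 4 5 3)
  after r': (2 5)(4 6)
  after f': (1 5 2)(3 4 6)
  after f': (2 5)(4 6)

r f' r' f' f'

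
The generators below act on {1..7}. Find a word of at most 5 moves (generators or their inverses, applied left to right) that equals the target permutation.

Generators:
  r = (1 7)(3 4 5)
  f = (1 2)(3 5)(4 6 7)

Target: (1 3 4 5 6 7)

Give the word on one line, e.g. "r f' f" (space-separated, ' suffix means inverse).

  after r': (1 7)(3 5 4)
  after f': (1 6 4 5 7 2)
  after f': (1 4 3 5 6 7)
  after r: (1 5 6)
  after r: (1 3 4 5 6 7)

r' f' f' r r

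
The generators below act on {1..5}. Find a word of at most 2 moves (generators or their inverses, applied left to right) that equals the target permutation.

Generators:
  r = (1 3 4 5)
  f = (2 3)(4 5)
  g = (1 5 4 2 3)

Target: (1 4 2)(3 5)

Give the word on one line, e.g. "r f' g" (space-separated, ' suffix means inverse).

g r'

  after g: (1 5 4 2 3)
  after r': (1 4 2)(3 5)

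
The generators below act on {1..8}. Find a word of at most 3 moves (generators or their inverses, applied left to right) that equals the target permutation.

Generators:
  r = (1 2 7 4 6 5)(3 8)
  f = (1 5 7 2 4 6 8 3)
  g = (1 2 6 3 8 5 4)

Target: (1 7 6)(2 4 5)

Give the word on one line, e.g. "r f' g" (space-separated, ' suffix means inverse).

r r

  after r: (1 2 7 4 6 5)(3 8)
  after r: (1 7 6)(2 4 5)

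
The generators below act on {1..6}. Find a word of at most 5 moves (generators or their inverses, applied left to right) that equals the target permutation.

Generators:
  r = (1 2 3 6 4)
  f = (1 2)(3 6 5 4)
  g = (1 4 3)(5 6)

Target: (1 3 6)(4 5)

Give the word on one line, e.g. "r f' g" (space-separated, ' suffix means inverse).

  after f: (1 2)(3 6 5 4)
  after f: (3 5)(4 6)
  after g': (1 3 6)(4 5)

f f g'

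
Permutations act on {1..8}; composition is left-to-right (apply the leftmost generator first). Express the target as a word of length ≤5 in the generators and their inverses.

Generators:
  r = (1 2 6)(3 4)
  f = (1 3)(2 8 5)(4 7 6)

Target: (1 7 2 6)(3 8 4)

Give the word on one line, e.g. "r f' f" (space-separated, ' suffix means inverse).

f' r f r' r'

  after f': (1 3)(2 5 8)(4 6 7)
  after r: (1 4)(2 5 8 6 7 3)
  after f: (1 7)(3 8 4)
  after r': (1 7 6 2)(3 8)
  after r': (1 7 2 6)(3 8 4)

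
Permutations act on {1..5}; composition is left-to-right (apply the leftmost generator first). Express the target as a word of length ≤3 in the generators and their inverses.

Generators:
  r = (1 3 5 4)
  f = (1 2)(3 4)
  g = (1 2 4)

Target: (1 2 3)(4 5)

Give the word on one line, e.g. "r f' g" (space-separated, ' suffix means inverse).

  after f': (1 2)(3 4)
  after r: (1 2 3)(4 5)

f' r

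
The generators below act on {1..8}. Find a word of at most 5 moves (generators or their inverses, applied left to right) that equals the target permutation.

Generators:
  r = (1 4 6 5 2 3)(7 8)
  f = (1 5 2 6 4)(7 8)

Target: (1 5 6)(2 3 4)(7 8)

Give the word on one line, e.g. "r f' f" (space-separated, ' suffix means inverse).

f' r' r' r' r'

  after f': (1 4 6 2 5)(7 8)
  after r': (2 6 5 3)
  after r': (1 3 5 2 4)(7 8)
  after r': (1 2)(3 6 4)
  after r': (1 5 6)(2 3 4)(7 8)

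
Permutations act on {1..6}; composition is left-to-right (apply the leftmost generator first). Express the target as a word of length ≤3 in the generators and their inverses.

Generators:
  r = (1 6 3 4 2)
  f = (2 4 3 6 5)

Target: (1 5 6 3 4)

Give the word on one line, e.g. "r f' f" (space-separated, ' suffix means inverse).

f' r f

  after f': (2 5 6 3 4)
  after r: (1 6 4)(2 5 3)
  after f: (1 5 6 3 4)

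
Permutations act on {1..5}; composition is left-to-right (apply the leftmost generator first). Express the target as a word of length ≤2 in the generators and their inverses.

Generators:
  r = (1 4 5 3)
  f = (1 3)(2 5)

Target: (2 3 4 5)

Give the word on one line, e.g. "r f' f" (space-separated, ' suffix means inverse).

  after f': (1 3)(2 5)
  after r: (2 3 4 5)

f' r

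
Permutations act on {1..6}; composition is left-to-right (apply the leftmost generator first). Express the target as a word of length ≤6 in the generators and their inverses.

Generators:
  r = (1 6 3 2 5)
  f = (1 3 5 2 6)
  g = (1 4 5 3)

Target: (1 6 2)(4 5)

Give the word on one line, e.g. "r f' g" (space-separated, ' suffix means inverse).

g' f r f'

  after g': (1 3 5 4)
  after f: (1 5 4 3 2 6)
  after r: (2 3 5 4)
  after f': (1 6 2)(4 5)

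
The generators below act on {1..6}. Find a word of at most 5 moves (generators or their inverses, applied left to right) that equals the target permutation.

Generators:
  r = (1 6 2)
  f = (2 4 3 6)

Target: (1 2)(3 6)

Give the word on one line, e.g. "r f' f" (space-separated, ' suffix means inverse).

  after f: (2 4 3 6)
  after r': (1 2 4 3)
  after f': (1 6 3)
  after r: (1 2)(3 6)

f r' f' r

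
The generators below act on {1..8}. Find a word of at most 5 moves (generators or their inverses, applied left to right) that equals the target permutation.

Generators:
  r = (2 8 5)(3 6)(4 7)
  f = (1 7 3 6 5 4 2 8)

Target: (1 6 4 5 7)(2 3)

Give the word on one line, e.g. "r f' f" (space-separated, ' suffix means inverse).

r f f f

  after r: (2 8 5)(3 6)(4 7)
  after f: (1 7 2)(3 5 8 4)
  after f: (1 3 4 6 5)(2 7 8)
  after f: (1 6 4 5 7)(2 3)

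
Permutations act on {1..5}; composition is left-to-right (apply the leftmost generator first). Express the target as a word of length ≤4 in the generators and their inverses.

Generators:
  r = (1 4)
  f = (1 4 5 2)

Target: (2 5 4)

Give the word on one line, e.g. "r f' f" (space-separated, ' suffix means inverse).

r' f'

  after r': (1 4)
  after f': (2 5 4)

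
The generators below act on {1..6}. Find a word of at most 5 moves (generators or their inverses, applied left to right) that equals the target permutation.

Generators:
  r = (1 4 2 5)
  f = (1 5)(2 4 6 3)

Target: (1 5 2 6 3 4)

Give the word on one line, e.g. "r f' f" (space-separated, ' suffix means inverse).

f' r f'

  after f': (1 5)(2 3 6 4)
  after r: (2 3 6)(4 5)
  after f': (1 5 2 6 3 4)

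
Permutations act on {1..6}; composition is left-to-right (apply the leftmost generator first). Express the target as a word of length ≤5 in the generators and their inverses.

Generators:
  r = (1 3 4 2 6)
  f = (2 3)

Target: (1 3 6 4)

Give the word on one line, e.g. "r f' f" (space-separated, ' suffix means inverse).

r r r f

  after r: (1 3 4 2 6)
  after r: (1 4 6 3 2)
  after r: (1 2 3 6 4)
  after f: (1 3 6 4)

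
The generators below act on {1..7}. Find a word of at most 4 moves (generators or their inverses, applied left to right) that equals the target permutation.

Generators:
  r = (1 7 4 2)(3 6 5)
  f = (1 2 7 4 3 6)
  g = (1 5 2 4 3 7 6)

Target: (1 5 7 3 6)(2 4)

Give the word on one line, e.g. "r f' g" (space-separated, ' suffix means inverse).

g' r' r' f'

  after g': (1 6 7 3 4 2 5)
  after r': (1 3 7 5 2 6)
  after r': (1 5 4 7 6 2 3)
  after f': (1 5 7 3 6)(2 4)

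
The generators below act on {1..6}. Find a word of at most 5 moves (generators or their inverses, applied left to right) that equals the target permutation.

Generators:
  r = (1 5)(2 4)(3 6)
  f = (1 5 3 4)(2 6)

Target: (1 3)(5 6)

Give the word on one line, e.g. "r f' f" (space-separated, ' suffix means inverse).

  after f': (1 4 3 5)(2 6)
  after r': (1 2 3)(4 6)
  after f: (1 6)(2 4)(3 5)
  after r': (1 3)(5 6)

f' r' f r'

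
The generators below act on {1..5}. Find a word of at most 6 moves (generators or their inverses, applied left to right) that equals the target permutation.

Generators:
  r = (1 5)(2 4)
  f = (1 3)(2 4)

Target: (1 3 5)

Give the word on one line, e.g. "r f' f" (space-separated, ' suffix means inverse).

  after r: (1 5)(2 4)
  after f': (1 5 3)
  after r: (2 4)(3 5)
  after f': (1 3 5)

r f' r f'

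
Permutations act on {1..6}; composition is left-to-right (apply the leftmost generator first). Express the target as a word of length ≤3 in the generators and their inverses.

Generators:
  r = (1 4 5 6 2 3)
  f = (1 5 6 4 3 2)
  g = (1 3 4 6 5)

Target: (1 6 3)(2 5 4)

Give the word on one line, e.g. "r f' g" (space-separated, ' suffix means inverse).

  after f: (1 5 6 4 3 2)
  after f: (1 6 3)(2 5 4)

f f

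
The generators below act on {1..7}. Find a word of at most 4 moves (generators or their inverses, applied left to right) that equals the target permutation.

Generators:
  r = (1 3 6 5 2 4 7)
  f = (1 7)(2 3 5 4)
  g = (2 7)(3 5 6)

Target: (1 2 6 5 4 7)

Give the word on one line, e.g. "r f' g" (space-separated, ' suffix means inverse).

  after f: (1 7)(2 3 5 4)
  after g': (1 2 6 5 4 7)

f g'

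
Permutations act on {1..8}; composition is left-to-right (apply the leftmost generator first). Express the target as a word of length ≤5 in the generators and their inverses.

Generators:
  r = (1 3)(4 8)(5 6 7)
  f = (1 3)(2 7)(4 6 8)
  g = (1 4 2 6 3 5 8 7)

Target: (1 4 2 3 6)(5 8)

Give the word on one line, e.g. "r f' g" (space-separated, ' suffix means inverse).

  after g': (1 7 8 5 3 6 2 4)
  after r': (1 6 2 8 7 4 3 5)
  after g': (1 2 5 7)(4 6)
  after g': (1 4 2 3 6)(5 8)

g' r' g' g'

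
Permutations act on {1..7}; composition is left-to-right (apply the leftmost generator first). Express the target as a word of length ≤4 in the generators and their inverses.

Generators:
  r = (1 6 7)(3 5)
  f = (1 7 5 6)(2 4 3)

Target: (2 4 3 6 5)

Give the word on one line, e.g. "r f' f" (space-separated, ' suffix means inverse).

r f

  after r: (1 6 7)(3 5)
  after f: (2 4 3 6 5)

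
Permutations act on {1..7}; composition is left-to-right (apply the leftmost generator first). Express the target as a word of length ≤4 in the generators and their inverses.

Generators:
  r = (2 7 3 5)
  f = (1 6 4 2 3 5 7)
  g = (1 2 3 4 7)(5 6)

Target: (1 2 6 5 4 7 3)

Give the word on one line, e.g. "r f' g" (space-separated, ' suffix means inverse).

r' g

  after r': (2 5 3 7)
  after g: (1 2 6 5 4 7 3)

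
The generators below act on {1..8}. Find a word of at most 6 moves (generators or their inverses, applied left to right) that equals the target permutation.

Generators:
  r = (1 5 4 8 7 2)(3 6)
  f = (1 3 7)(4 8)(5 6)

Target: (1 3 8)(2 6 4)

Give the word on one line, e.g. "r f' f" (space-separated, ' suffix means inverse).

  after f': (1 7 3)(4 8)(5 6)
  after r: (1 2)(3 5)(4 7 6)
  after r: (2 5 6 8 7 3 4)
  after f: (1 3 8)(2 6 4)

f' r r f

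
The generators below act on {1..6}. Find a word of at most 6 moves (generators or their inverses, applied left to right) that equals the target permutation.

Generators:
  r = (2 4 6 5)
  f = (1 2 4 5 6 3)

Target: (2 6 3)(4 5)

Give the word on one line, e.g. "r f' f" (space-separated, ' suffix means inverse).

  after f: (1 2 4 5 6 3)
  after r: (1 4 2 6 3)
  after f: (1 5 6)(2 3)
  after r: (1 2 3 4 6)
  after f': (2 6 3)(4 5)

f r f r f'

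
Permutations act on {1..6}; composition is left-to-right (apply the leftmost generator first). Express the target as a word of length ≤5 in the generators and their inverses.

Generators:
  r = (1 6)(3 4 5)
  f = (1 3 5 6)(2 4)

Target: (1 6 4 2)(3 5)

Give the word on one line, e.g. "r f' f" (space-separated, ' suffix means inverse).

f r' f f r

  after f: (1 3 5 6)(2 4)
  after r': (1 5)(2 3 4)
  after f: (1 6)(2 5 3)
  after f: (2 6 3 4)
  after r: (1 6 4 2)(3 5)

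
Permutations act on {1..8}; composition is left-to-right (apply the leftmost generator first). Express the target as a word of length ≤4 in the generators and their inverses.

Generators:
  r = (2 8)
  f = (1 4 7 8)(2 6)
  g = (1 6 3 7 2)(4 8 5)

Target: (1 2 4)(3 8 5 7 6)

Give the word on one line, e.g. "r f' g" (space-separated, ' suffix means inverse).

  after g: (1 6 3 7 2)(4 8 5)
  after f: (1 2 4)(3 8 5 7 6)

g f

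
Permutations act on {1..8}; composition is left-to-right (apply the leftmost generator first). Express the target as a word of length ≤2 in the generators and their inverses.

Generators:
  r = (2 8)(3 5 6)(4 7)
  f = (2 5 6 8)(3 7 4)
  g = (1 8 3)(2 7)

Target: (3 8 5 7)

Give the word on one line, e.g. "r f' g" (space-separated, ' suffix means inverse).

r' f

  after r': (2 8)(3 6 5)(4 7)
  after f: (3 8 5 7)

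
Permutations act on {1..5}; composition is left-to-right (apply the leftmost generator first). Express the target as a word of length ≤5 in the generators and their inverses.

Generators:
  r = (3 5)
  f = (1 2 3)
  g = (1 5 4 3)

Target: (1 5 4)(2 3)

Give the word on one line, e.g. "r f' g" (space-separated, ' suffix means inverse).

  after g: (1 5 4 3)
  after r': (1 3)(4 5)
  after r': (1 5 4 3)
  after f': (1 5 4 2)
  after f': (1 5 4)(2 3)

g r' r' f' f'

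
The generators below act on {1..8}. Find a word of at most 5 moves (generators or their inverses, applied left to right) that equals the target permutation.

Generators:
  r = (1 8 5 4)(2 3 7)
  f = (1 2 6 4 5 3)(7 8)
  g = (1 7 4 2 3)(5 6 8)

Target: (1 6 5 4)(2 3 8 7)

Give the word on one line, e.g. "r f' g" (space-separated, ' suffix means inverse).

  after f: (1 2 6 4 5 3)(7 8)
  after g: (1 3 7 5)(2 8 4 6)
  after r': (1 2)(4 6 7 8 5)
  after f: (1 6 8 3)
  after r: (1 6 5 4)(2 3 8 7)

f g r' f r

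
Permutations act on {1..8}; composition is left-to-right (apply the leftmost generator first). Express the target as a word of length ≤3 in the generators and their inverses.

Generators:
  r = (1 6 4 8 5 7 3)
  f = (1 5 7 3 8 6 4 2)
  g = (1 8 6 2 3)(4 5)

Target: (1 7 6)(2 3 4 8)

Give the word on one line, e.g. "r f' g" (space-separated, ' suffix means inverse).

r' r' g

  after r': (1 3 7 5 8 4 6)
  after r': (1 7 8 6 3 5 4)
  after g: (1 7 6)(2 3 4 8)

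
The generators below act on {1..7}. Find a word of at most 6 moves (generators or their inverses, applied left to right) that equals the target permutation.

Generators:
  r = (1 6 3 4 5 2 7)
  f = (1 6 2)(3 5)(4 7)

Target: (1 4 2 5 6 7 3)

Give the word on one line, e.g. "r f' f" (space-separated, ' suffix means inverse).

r f' r' f

  after r: (1 6 3 4 5 2 7)
  after f': (2 4 3 7)(5 6)
  after r': (1 7 5)(2 3)(4 6)
  after f: (1 4 2 5 6 7 3)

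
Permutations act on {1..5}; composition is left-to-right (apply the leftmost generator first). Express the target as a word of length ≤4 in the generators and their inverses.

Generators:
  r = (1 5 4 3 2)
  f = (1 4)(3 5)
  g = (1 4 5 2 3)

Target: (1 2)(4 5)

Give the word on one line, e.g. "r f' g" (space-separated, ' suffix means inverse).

  after f: (1 4)(3 5)
  after g: (1 5)(2 3)
  after g: (1 2)(4 5)

f g g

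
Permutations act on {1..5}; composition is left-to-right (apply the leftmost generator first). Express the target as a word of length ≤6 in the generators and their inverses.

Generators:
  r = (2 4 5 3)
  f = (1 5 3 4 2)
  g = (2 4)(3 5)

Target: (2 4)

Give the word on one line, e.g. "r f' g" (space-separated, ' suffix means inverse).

f r g' f' g

  after f: (1 5 3 4 2)
  after r: (1 3 5 2)
  after g': (1 5 4 2)
  after f': (3 5)
  after g: (2 4)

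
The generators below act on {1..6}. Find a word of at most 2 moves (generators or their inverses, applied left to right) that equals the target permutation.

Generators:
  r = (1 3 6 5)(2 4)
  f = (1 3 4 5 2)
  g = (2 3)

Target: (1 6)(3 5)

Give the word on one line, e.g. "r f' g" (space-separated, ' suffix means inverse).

  after r: (1 3 6 5)(2 4)
  after r: (1 6)(3 5)

r r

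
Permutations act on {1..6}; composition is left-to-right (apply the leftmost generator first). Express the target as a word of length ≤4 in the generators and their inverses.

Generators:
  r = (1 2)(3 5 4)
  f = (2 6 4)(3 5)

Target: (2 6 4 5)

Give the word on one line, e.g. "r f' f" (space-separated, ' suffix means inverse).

r' r' f

  after r': (1 2)(3 4 5)
  after r': (3 5 4)
  after f: (2 6 4 5)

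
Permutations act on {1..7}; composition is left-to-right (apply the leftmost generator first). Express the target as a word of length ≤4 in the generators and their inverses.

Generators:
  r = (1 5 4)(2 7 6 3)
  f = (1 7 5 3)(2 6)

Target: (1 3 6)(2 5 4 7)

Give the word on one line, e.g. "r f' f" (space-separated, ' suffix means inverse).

r f

  after r: (1 5 4)(2 7 6 3)
  after f: (1 3 6)(2 5 4 7)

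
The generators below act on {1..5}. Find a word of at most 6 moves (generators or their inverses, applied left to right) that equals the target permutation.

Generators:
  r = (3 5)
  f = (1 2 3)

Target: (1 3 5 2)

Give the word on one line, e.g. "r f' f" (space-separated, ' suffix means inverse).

  after r': (3 5)
  after f: (1 2 3 5)
  after r': (1 2 5)
  after r': (1 2 3 5)
  after f: (1 3 5 2)

r' f r' r' f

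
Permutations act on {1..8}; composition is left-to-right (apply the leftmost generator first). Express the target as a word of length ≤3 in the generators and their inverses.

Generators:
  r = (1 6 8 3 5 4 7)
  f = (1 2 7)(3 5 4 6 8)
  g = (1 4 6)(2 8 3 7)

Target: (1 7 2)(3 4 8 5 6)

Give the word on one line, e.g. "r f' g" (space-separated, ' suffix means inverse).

f f

  after f: (1 2 7)(3 5 4 6 8)
  after f: (1 7 2)(3 4 8 5 6)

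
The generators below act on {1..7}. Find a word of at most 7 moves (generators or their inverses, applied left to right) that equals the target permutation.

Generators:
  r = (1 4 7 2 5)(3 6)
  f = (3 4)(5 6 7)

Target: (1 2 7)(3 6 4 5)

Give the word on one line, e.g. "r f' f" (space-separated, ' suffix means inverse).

  after r: (1 4 7 2 5)(3 6)
  after f: (1 3 7 2 6 4 5)
  after r': (1 6)(2 3 4)
  after f: (1 7 5 6)(2 4)
  after r: (1 2 7)(3 6 4 5)

r f r' f r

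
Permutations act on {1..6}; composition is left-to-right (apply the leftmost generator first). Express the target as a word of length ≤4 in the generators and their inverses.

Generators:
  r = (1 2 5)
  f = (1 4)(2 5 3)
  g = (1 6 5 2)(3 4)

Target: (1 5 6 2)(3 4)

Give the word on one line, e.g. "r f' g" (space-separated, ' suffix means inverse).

g' r' r'

  after g': (1 2 5 6)(3 4)
  after r': (3 4)(5 6)
  after r': (1 5 6 2)(3 4)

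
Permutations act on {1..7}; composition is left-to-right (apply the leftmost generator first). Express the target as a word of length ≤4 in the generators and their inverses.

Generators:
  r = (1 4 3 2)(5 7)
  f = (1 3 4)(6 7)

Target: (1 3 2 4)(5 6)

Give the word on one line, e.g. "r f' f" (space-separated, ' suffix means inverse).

f' r' f

  after f': (1 4 3)(6 7)
  after r': (2 3)(5 7 6)
  after f: (1 3 2 4)(5 6)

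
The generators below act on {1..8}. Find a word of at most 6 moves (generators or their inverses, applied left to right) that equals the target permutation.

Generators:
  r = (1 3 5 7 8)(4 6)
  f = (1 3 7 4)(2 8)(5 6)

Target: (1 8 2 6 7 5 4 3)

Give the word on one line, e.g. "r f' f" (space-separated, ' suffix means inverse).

  after r': (1 8 7 5 3)(4 6)
  after f': (1 2 8 3 4 5)(6 7)
  after r': (1 2 7 4 3 6 5 8)
  after r': (1 2 5 7 6 3 4)
  after f: (1 8 2 6 7 5 4 3)

r' f' r' r' f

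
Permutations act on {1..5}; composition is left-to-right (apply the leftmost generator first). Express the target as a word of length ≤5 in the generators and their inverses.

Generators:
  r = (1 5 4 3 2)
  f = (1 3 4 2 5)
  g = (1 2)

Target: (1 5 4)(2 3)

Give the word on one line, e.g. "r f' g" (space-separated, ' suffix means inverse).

f' g r' r' f

  after f': (1 5 2 4 3)
  after g: (1 5)(2 4 3)
  after r': (2 5)
  after r': (1 2)(3 4 5)
  after f: (1 5 4)(2 3)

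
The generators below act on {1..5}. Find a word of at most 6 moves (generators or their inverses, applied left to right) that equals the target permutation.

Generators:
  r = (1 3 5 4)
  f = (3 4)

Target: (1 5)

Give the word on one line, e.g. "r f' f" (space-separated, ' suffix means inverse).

  after f: (3 4)
  after r': (1 4)(3 5)
  after f: (1 3 5 4)
  after r: (1 5)(3 4)
  after f': (1 5)

f r' f r f'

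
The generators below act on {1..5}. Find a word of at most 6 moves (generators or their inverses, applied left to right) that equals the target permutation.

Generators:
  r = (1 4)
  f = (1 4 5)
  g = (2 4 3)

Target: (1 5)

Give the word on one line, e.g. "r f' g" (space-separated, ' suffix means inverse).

r' f' f' r' r'

  after r': (1 4)
  after f': (4 5)
  after f': (1 5)
  after r': (1 5 4)
  after r': (1 5)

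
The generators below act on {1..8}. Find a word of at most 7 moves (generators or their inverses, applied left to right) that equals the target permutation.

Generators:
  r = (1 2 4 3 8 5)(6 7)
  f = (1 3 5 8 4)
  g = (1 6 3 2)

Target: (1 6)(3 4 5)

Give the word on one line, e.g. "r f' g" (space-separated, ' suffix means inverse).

  after f: (1 3 5 8 4)
  after g': (1 6)(2 3 5 8 4)
  after r: (1 7 6 2 8 3)
  after f: (1 7 6 2 4)(5 8)
  after r': (1 6)(3 4 5)

f g' r f r'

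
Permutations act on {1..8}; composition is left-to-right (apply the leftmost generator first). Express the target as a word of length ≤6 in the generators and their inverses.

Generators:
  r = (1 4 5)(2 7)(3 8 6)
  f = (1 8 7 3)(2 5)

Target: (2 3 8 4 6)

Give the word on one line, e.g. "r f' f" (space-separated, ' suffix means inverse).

r' f r f f

  after r': (1 5 4)(2 7)(3 6 8)
  after f: (1 2 3 6 7 5 4 8)
  after r: (1 7)(2 8 4 6)
  after f: (1 3)(2 7 8 4 6 5)
  after f: (2 3 8 4 6)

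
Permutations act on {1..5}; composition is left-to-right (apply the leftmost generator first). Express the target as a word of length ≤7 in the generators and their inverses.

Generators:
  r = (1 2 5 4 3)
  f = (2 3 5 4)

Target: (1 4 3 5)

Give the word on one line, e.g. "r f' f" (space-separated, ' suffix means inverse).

r' f' f' f' r

  after r': (1 3 4 5 2)
  after f': (1 2)(3 5 4)
  after f': (1 4 2)
  after f': (1 5 3 2)
  after r: (1 4 3 5)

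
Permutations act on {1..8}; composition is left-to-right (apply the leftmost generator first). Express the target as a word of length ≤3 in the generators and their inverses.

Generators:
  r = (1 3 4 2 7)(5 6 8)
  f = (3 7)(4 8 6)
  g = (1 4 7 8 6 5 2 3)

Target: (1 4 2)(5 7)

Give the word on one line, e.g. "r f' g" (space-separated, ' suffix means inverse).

r' g'

  after r': (1 7 2 4 3)(5 8 6)
  after g': (1 4 2)(5 7)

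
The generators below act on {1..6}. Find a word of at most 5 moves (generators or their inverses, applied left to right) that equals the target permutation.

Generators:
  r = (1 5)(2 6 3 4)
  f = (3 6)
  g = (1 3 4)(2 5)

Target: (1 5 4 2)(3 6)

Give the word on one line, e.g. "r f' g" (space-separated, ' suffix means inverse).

f' r f g g

  after f': (3 6)
  after r: (1 5)(2 6 4)
  after f: (1 5)(2 3 6 4)
  after g: (1 2 4 5 3 6)
  after g: (1 5 4 2)(3 6)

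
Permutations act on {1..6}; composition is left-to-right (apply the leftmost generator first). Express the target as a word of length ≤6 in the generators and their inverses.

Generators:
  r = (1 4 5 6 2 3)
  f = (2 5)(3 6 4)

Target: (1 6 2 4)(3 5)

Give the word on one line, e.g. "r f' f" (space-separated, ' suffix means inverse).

f' f' r f'

  after f': (2 5)(3 4 6)
  after f': (3 6 4)
  after r: (1 4)(2 3)(5 6)
  after f': (1 6 2 4)(3 5)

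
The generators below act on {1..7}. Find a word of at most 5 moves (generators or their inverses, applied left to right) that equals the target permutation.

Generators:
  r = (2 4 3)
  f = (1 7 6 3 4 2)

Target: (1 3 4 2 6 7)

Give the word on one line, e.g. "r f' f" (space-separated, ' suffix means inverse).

r' f' r r

  after r': (2 3 4)
  after f': (1 2 6 7)
  after r: (1 4 3 2 6 7)
  after r: (1 3 4 2 6 7)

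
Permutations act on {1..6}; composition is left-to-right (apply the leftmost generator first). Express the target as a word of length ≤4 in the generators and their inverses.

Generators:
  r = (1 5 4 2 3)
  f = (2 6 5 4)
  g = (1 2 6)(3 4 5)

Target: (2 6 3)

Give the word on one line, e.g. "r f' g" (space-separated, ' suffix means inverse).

r r g' r

  after r: (1 5 4 2 3)
  after r: (1 4 3 5 2)
  after g': (1 3 4 5)(2 6)
  after r: (2 6 3)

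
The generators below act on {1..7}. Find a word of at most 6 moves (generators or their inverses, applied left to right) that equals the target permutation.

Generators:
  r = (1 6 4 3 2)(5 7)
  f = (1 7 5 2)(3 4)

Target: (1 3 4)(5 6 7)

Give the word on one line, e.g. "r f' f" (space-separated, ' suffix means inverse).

  after r: (1 6 4 3 2)(5 7)
  after r: (1 4 2 6 3)
  after r: (1 3 6 2 4)(5 7)
  after f': (1 4 2 3 6 5)
  after r: (1 3 4)(5 6 7)

r r r f' r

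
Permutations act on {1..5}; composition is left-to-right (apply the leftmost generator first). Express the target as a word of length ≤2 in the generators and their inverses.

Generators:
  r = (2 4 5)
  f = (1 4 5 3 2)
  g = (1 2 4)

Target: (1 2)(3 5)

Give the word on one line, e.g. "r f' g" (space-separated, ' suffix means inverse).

f r'

  after f: (1 4 5 3 2)
  after r': (1 2)(3 5)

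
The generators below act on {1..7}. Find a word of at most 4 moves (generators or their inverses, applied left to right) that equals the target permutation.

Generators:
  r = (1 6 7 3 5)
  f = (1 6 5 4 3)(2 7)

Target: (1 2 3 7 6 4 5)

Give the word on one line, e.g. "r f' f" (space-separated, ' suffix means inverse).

  after f': (1 3 4 5 6)(2 7)
  after r': (1 7 2 6 5)(3 4)
  after f: (1 2 5 6 4)
  after r': (1 2 3 7 6 4 5)

f' r' f r'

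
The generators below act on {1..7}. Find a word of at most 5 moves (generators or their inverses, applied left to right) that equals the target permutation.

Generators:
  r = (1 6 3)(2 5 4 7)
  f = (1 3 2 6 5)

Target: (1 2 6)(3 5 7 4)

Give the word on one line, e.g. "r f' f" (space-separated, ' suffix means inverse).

f' f' r' f f

  after f': (1 5 6 2 3)
  after f': (1 6 3 5 2)
  after r': (2 3)(4 5 7)
  after f: (1 3 6 5 7 4)
  after f: (1 2 6)(3 5 7 4)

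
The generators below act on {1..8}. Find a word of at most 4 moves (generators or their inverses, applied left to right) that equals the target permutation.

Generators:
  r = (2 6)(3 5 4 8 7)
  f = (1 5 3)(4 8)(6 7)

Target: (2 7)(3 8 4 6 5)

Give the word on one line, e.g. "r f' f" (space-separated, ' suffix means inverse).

f' r f'

  after f': (1 3 5)(4 8)(6 7)
  after r: (1 5)(2 6 3 4 7)
  after f': (2 7)(3 8 4 6 5)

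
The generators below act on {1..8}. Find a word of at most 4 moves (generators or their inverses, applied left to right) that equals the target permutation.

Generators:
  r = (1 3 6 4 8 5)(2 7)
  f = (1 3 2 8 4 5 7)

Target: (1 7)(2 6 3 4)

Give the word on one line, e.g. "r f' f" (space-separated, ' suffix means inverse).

  after f: (1 3 2 8 4 5 7)
  after f: (1 2 4 7 3 8 5)
  after r': (1 7)(2 6 3 4)

f f r'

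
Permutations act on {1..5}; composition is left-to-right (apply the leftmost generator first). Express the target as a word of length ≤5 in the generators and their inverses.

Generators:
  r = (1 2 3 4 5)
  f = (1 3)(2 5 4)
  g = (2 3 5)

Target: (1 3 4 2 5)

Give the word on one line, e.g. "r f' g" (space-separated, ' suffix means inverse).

  after g: (2 3 5)
  after r': (1 5)(3 4)
  after g': (1 3 4 2 5)

g r' g'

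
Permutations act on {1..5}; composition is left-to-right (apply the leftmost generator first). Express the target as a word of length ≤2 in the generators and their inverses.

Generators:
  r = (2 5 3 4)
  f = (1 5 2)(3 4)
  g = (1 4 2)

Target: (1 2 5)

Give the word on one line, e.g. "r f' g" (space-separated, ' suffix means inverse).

f f

  after f: (1 5 2)(3 4)
  after f: (1 2 5)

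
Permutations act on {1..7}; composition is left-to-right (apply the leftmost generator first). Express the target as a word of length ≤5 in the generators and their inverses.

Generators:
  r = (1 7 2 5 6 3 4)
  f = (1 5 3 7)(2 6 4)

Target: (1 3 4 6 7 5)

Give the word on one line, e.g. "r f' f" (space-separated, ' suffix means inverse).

  after f: (1 5 3 7)(2 6 4)
  after r': (1 2 5 6 3)(4 7)
  after f': (1 4 3 7 6 5 2)
  after f': (1 6)(2 7)(4 5)
  after r: (1 3 4 6 7 5)

f r' f' f' r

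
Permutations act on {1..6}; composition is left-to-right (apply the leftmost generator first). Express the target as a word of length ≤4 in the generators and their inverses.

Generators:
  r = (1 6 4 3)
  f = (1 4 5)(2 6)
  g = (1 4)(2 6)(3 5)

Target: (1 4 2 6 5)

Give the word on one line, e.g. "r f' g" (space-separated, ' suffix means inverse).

  after r': (1 3 4 6)
  after f: (1 3 5)(2 6 4)
  after g: (1 5 4 6)
  after f': (1 4 2 6 5)

r' f g f'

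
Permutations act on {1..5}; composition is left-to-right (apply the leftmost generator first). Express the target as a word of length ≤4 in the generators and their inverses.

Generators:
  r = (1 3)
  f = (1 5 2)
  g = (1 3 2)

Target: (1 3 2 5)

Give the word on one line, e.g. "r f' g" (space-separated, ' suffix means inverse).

r' f'

  after r': (1 3)
  after f': (1 3 2 5)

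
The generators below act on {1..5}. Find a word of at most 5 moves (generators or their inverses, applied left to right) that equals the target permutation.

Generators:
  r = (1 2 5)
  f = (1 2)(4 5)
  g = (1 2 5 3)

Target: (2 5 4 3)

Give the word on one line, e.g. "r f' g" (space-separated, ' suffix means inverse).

  after f: (1 2)(4 5)
  after g': (2 3 5 4)
  after g': (1 3 2 5 4)
  after r': (1 3)(4 5)
  after g: (2 5 4 3)

f g' g' r' g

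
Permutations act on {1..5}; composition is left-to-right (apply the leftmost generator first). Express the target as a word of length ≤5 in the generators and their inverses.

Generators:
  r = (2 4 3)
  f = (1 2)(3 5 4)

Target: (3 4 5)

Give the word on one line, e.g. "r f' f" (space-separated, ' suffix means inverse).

  after f: (1 2)(3 5 4)
  after f: (3 4 5)
  after r': (2 3)(4 5)
  after r': (2 4 5)
  after r': (3 4 5)

f f r' r' r'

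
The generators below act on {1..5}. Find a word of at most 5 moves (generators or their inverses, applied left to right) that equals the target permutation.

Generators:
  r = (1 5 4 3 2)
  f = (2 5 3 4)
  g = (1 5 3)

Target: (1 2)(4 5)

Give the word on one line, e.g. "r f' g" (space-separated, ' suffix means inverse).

  after f': (2 4 3 5)
  after g': (1 3)(2 4 5)
  after g': (1 5 2 4)
  after f: (1 3 4)
  after r: (1 2)(4 5)

f' g' g' f r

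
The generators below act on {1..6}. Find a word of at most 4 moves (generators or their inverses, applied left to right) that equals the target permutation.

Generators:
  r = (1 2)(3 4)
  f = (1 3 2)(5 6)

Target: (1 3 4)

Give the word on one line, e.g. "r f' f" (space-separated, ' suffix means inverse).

r' f f

  after r': (1 2)(3 4)
  after f: (2 3 4)(5 6)
  after f: (1 3 4)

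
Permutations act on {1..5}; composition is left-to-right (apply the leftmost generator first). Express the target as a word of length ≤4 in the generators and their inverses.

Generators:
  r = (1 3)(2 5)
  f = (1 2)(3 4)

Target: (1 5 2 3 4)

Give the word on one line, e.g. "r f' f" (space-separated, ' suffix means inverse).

f r

  after f: (1 2)(3 4)
  after r: (1 5 2 3 4)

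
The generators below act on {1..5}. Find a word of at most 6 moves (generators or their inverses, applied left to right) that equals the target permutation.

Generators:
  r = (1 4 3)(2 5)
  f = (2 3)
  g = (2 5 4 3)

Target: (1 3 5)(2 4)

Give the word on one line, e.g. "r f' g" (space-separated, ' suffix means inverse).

f' r f r' r'

  after f': (2 3)
  after r: (1 4 3 5 2)
  after f: (1 4 2)(3 5)
  after r': (2 3)(4 5)
  after r': (1 3 5)(2 4)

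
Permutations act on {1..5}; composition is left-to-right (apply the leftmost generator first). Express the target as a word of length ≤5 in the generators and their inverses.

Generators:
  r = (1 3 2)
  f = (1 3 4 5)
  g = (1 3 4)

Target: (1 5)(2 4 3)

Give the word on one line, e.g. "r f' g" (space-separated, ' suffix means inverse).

  after f': (1 5 4 3)
  after g: (1 5)
  after r: (1 5 3 2)
  after g': (1 5)(2 4 3)

f' g r g'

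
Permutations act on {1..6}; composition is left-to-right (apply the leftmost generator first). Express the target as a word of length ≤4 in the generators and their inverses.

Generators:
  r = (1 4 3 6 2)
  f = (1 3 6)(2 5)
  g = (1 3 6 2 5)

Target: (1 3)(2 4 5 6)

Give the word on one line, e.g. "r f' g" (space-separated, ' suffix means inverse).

  after r': (1 2 6 3 4)
  after g': (1 6)(2 3 4 5)
  after r': (1 3)(2 4 5 6)

r' g' r'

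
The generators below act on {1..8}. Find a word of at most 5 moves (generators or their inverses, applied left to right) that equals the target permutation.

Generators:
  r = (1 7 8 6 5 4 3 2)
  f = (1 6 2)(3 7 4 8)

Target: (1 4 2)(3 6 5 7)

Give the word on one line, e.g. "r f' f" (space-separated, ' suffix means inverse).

f' r r f' r'

  after f': (1 2 6)(3 8 4 7)
  after r: (2 5 4 8 3 6 7)
  after r: (1 7)(2 4 6 8)(3 5)
  after f': (1 3 5 8 6 4)(2 7)
  after r': (1 4 2)(3 6 5 7)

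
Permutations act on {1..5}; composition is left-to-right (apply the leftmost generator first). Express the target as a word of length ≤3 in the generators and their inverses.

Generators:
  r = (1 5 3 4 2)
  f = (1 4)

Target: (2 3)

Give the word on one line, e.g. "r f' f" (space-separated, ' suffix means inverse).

  after r: (1 5 3 4 2)
  after f': (1 5 3)(2 4)
  after r': (2 3)

r f' r'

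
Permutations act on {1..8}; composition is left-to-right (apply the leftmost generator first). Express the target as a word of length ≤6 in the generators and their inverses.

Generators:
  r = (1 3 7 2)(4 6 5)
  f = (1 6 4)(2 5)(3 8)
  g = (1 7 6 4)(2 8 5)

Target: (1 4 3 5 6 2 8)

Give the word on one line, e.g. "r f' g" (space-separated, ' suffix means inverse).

  after r: (1 3 7 2)(4 6 5)
  after g': (1 3)(2 4 7 5 6 8)
  after r': (2 5 4 3)(6 8 7)
  after g': (1 4 3 5 6 2 8)

r g' r' g'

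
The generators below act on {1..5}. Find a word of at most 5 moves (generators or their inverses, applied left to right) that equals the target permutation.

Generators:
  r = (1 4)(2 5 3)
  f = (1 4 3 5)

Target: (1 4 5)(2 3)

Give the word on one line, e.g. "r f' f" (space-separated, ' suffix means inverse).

r f' r' r' r'

  after r: (1 4)(2 5 3)
  after f': (2 3)(4 5)
  after r': (1 4 2 5)
  after r': (3 5 4)
  after r': (1 4 5)(2 3)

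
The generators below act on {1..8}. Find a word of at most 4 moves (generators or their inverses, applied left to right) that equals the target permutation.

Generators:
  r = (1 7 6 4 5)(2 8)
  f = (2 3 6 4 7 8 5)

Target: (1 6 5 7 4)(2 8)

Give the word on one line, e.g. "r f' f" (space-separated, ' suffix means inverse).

  after r': (1 5 4 6 7)(2 8)
  after r': (1 4 7 5 6)
  after r': (1 6 5 7 4)(2 8)

r' r' r'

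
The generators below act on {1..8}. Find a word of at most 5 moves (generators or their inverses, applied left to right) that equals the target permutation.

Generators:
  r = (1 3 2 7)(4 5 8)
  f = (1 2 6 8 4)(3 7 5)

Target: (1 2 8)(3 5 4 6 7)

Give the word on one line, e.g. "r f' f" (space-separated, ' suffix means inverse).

  after r': (1 7 2 3)(4 8 5)
  after f': (1 3 4 6 2 5 8 7)
  after r: (1 2 8)(3 5 4 6 7)

r' f' r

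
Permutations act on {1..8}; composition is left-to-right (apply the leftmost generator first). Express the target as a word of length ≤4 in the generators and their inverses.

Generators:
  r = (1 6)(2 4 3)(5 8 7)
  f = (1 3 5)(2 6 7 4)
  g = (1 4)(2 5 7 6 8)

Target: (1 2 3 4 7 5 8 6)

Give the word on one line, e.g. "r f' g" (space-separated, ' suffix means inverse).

  after r': (1 6)(2 3 4)(5 7 8)
  after g: (1 8 7 2 3)(4 5 6)
  after g: (1 2 3 4 7 5 8 6)

r' g g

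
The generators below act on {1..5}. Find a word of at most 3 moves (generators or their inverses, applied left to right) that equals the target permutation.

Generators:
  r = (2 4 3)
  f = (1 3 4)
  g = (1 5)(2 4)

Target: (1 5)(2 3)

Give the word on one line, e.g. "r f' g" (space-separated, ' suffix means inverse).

g r

  after g: (1 5)(2 4)
  after r: (1 5)(2 3)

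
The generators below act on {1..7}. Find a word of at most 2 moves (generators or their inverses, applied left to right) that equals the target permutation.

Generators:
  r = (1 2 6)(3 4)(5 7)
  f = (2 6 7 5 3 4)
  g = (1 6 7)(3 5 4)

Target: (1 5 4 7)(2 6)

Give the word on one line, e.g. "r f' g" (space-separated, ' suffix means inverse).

  after g': (1 7 6)(3 4 5)
  after r: (1 5 4 7)(2 6)

g' r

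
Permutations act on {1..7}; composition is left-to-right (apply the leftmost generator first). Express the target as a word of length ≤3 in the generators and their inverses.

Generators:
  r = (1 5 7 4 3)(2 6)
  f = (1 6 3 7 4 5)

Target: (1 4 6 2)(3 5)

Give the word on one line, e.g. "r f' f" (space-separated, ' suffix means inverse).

  after r: (1 5 7 4 3)(2 6)
  after f': (1 4 6 2)(3 5)

r f'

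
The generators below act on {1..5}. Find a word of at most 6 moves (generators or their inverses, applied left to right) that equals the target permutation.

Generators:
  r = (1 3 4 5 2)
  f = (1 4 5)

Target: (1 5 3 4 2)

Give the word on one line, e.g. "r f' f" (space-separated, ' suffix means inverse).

  after r: (1 3 4 5 2)
  after f': (1 3)(2 5)
  after r: (1 4 5)
  after r: (1 5 3 4 2)

r f' r r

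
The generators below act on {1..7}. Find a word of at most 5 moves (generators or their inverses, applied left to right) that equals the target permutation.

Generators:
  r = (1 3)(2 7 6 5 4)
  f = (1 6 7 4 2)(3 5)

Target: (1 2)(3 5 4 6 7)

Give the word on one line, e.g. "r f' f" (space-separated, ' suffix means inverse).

r r f'

  after r: (1 3)(2 7 6 5 4)
  after r: (2 6 4 7 5)
  after f': (1 2)(3 5 4 6 7)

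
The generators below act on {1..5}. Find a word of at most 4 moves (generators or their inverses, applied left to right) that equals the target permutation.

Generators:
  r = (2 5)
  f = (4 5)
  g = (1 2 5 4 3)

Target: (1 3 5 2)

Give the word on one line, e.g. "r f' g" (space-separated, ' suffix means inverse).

g' f'

  after g': (1 3 4 5 2)
  after f': (1 3 5 2)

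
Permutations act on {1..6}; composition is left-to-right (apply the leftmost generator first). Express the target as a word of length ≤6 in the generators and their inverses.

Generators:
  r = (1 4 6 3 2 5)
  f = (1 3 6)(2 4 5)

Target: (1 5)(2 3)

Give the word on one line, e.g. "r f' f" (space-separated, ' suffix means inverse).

  after f': (1 6 3)(2 5 4)
  after f': (1 3 6)(2 4 5)
  after r: (1 2 6 4)
  after r: (1 5)(2 3)

f' f' r r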